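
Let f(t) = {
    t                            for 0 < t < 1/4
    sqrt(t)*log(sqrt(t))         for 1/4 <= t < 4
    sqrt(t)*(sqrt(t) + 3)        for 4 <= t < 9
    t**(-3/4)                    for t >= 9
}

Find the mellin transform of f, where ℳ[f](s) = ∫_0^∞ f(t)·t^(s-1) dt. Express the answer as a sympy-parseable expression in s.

2**(-2*s - 1)*(-270*2**(4*s + 2)*(2*s + 1)**2*(4*s - 3) + 54*2**(4*s + 2)*(2*s + 1)*(2*s + 2)*(4*s - 3)*log(2) - 162*2**(4*s + 2)*(2*s + 1)*(4*s - 3) - 54*2**(4*s + 2)*(2*s + 2)*(4*s - 3) - 4*sqrt(3)*6**(2*s + 1)*(2*s + 1)**2*(2*s + 2) + 324*6**(2*s + 1)*(2*s + 1)**2*(4*s - 3) + 162*6**(2*s + 1)*(2*s + 1)*(4*s - 3) + 27*(2*s + 1)**2*(4*s - 3) + 54*(2*s + 1)*(2*s + 2)*(4*s - 3)*log(2) + (4*s - 3)*(108*s + 108))/(27*(2*s + 1)**2*(2*s + 2)*(4*s - 3))
  -1 < Re(s) < 3/4

undo the power substitution: t**2 on [0, 1/2); t*log(t) on [1/2, 2); t*(t + 3) on [2, 3); …
back out the shared t-power: t on [0, 1/2); log(t) on [1/2, 2); t + 3 on [2, 3); …
summing 4 kernel integrals split by 1/4, 4, 9 yields ℳ[f](s)
on [0, 1/4) integrate f = t against the kernel
between 1/4 and 4 the integrand is sqrt(t)*log(sqrt(t))·t^(s-1)
∫ sqrt(t)*(sqrt(t) + 3)·t^(s-1) over [4, 9)
over [9, ∞), the kernel integral of t**(-3/4) enters the sum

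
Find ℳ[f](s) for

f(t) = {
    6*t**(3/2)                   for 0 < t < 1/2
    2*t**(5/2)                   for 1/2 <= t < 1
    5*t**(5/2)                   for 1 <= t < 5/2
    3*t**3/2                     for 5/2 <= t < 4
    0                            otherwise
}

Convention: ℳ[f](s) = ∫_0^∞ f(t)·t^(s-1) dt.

decompose at 1/2, 1, 5/2; ℳ[f](s) sums the 4 pieces' integrals
on [0, 1/2): add ∫ 6*t**(3/2)·t^(s-1) dt
between 1/2 and 1 the integrand is 2*t**(5/2)·t^(s-1)
over [1, 5/2), the kernel integral of 5*t**(5/2) enters the sum
for t in [5/2, 4): the term is ∫ 3*t**3/2·t^(s-1)

(2**(5/2 - s)*5**(s + 7/2)*(s + 3)*(2*s + 3) - 2**(7/2 - s)*(s + 3)*(2*s + 3) + 3*2**(9/2 - s)*(s + 3)*(2*s + 5) + 3*2**(2*s + 9)*(2*s + 3)*(2*s + 5) - 375*(5/2)**s*(2*s + 3)*(2*s + 5) - 96*(s + 3)*(2*s + 3))/(16*(s + 3)*(2*s + 3)*(2*s + 5))
  Re(s) > -3/2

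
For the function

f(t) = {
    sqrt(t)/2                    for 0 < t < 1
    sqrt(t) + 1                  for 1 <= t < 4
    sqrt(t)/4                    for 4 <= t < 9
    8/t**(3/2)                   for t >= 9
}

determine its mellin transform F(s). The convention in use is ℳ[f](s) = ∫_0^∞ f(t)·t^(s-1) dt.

the power substitution comes off first: t/2 on [0, 1); t + 1 on [1, 2); t/4 on [2, 3); …
undo the common scale on t: t on [0, 1/2); 2*t + 1 on [1/2, 1); t/2 on [1, 3/2); …
cuts at 1, 4, 9: linearity sums the 4 kernel integrals
piece [0, 1): integrate sqrt(t)/2 against the kernel
segment 1 to 4 holds (sqrt(t) + 1); add its integral
∫ over [4, 9) of sqrt(t)/4·t^(s-1) joins the sum
segment 9 to ∞ holds 8/t**(3/2); add its integral

(270*2**(2*s)*s*(2*s - 3) + 54*2**(2*s)*(2*s - 3) + 81*3**(2*s)*s*(2*s - 3) - 32*9**s*s*(2*s + 1) - 162*s*(2*s - 3) - 108*s + 162)/(54*s*(2*s - 3)*(2*s + 1))
  -1/2 < Re(s) < 3/2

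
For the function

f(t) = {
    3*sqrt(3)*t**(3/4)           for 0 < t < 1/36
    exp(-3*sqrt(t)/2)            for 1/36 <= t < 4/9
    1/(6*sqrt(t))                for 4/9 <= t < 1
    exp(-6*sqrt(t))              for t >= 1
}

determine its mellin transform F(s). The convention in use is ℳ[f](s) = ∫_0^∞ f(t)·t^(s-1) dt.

(2*1296**s*(4*s + 3) + 12*576**s*(2*s - 1)*(4*s + 3)*uppergamma(2*s, 1/4) - 12*576**s*(2*s - 1)*(4*s + 3)*uppergamma(2*s, 1) - 3*576**s*(4*s + 3) + 12*6**(2*s)*(2*s - 1)*(4*s + 3)*uppergamma(2*s, 6) + 6*sqrt(2)*6**(2*s)*(2*s - 1))/(6*6**(4*s)*(2*s - 1)*(4*s + 3))
  Re(s) > -3/4

remove the power substitution first: 3*sqrt(3)*t**(3/2) on [0, 1/6); exp(-3*t/2) on [1/6, 2/3); 1/(6*t) on [2/3, 1); …
peel off the common scale on t: 2*sqrt(2)*t**(3/2) on [0, 1/4); exp(-t) on [1/4, 1); 1/(4*t) on [1, 3/2); …
peel off the common scale on t: t**(3/2) on [0, 1/2); exp(-t/2) on [1/2, 2); 1/(2*t) on [2, 3); …
along the cuts 1/36, 4/9, 1, ℳ[f](s) splits into 4 integrals
on [0, 1/36): add ∫ 3*sqrt(3)*t**(3/4)·t^(s-1) dt
the [1/36, 4/9) slice contributes ∫ exp(-3*sqrt(t)/2)·t^(s-1) dt
∫ over [4/9, 1) of 1/(6*sqrt(t))·t^(s-1) joins the sum
∫ over [1, ∞) of exp(-6*sqrt(t))·t^(s-1) joins the sum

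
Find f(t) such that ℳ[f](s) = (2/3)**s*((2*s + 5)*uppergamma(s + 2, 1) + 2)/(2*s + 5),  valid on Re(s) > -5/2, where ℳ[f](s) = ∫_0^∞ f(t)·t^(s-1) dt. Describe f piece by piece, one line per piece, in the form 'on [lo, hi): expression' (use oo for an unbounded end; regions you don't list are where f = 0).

back out the common scale on t: sqrt(2)*t**(5/2)/8 on [0, 2); t**2*exp(-t/2)/4 on [2, ∞)
remove the common scale on t first: t**(5/2) on [0, 1); t**2*exp(-t) on [1, ∞)
the shared t-power comes off first: sqrt(t) on [0, 1); exp(-t) on [1, ∞)
cuts at 2/3: linearity sums the 2 kernel integrals
on [0, 2/3) integrate f = 9*sqrt(6)*t**(5/2)/8 against the kernel
segment [2/3, ∞) carries 9*t**2*exp(-3*t/2)/4; integrate it

on [0, 2/3): 9*sqrt(6)*t**(5/2)/8
on [2/3, oo): 9*t**2*exp(-3*t/2)/4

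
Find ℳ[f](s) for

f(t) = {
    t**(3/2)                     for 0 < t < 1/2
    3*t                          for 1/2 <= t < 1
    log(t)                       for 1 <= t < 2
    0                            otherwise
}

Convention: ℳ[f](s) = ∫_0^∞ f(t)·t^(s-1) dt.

decompose at 1/2, 1; ℳ[f](s) sums the 3 pieces' integrals
on [0, 1/2): add ∫ t**(3/2)·t^(s-1) dt
over [1/2, 1), the kernel integral of 3*t enters the sum
segment 1 to 2 holds log(t); add its integral

(-2*2**(2*s)*(s + 1)*(2*s + 3) + 6*2**s*s**2*(2*s + 3) + 2*2**s*(s + 1)*(2*s + 3) + 4**s*s*(s + 1)*(2*s + 3)*log(4) + sqrt(2)*s**2*(s + 1) - 3*s**2*(2*s + 3))/(2*2**s*s**2*(s + 1)*(2*s + 3))
  Re(s) > -3/2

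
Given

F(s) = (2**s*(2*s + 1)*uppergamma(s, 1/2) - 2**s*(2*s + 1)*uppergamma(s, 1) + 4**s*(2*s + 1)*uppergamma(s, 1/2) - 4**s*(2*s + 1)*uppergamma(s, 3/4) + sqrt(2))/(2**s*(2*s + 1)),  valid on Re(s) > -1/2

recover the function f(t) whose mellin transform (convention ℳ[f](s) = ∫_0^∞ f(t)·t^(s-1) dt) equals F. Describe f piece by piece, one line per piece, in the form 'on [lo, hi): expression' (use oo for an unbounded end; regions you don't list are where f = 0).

on [0, 1/2): sqrt(t)
on [1/2, 1): exp(-t)
on [1, 3/2): exp(-t/2)

linearity at 1/2, 1 turns ℳ[f](s) into 3 summed integrals
[0, 1/2) adds the kernel integral of sqrt(t)
segment [1/2, 1) carries exp(-t); integrate it
∫ exp(-t/2)·t^(s-1) over [1, 3/2)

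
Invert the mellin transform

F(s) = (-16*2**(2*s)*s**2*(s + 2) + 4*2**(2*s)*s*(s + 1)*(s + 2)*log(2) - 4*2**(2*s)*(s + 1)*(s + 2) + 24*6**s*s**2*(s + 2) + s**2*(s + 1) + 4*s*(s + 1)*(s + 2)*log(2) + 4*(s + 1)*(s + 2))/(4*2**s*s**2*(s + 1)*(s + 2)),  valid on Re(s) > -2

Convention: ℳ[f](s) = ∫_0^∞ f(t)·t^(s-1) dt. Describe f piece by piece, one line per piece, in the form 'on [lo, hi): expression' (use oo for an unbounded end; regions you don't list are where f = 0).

along the cuts 1/2, 2, ℳ[f](s) splits into 3 integrals
over [0, 1/2), the kernel integral of t**2 enters the sum
[1/2, 2) adds the kernel integral of log(t)
on [2, 3) integrate f = 2*t against the kernel

on [0, 1/2): t**2
on [1/2, 2): log(t)
on [2, 3): 2*t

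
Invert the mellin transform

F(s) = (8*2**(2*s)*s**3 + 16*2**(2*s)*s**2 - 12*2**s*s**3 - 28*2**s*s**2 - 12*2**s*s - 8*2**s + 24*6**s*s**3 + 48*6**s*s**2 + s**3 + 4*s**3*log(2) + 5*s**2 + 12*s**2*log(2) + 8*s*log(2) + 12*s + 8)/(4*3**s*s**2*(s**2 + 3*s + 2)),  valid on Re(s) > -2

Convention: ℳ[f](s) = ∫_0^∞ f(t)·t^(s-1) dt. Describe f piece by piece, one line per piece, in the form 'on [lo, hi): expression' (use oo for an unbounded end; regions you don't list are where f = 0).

on [0, 1/3): 9*t**2/4
on [1/3, 2/3): log(3*t/2)
on [2/3, 4/3): 9*t/2
on [4/3, 2): 3*t

back out the common scale on t: t**2/4 on [0, 1); log(t/2) on [1, 2); 3*t/2 on [2, 4); …
the common scale on t comes off first: t**2 on [0, 1/2); log(t) on [1/2, 1); 3*t on [1, 2); …
strip the shared t-power: t on [0, 1/2); log(t)/t on [1/2, 1); 3 on [1, 2); …
integrate the 4 segments split at 1/3, 2/3, 4/3, then add the results
for t in [0, 1/3): the term is ∫ 9*t**2/4·t^(s-1)
[1/3, 2/3) adds the kernel integral of log(3*t/2)
piece [2/3, 4/3): integrate 9*t/2 against the kernel
between 4/3 and 2 the integrand is 3*t·t^(s-1)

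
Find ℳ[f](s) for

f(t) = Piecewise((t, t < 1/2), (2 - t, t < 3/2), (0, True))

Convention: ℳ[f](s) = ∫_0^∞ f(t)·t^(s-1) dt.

cuts at 1/2: linearity sums the 2 kernel integrals
on [0, 1/2) integrate f = t against the kernel
for t in [1/2, 3/2): the term is ∫ (2 - t)·t^(s-1)

(3**s*s + 4*3**s - 2*s - 4)/(2*2**s*s*(s + 1))
  Re(s) > -1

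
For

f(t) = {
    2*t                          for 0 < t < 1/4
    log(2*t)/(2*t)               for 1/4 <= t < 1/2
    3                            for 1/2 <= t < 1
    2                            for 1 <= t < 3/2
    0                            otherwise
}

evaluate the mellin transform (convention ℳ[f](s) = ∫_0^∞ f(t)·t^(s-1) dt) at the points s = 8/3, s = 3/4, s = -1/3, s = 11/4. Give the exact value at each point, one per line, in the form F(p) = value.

F(8/3) = -297*2**(1/3)/1600 + 3*2**(2/3)*log(2)/160 + 471*2**(2/3)/35200 + 3/8 + 27*18**(1/3)/32
F(3/4) = sqrt(2)*(-210*2**(3/4) - 84*log(2) + 28*sqrt(2) + 28*6**(3/4) + 339)/42
F(-1/3) = 2**(2/3)*(-32*6**(2/3) - 48*2**(1/3) - 48*log(2) + 60 + 135*2**(2/3))/32
F(11/4) = sqrt(2)*(-22920*2**(3/4) + 3179 + 4620*log(2) + 47040*sqrt(2) + 105840*6**(3/4))/258720

peel off the common scale on t: t on [0, 1/2); log(t)/t on [1/2, 1); 3 on [1, 2); …
cuts at 1/4, 1/2, 1: linearity sums the 4 kernel integrals
segment [0, 1/4) carries 2*t; integrate it
for t in [1/4, 1/2): the term is ∫ log(2*t)/(2*t)·t^(s-1)
on [1/2, 1): add ∫ 3·t^(s-1) dt
over [1, 3/2), the kernel integral of 2 enters the sum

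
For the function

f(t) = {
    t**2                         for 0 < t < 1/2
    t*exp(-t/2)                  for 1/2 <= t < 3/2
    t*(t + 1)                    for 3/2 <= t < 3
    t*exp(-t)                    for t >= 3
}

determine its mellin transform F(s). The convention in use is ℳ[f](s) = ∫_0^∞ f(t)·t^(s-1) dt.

(8*2**(2*s)*(s + 1)*(s + 2)*uppergamma(s + 1, 1/4) - 8*2**(2*s)*(s + 1)*(s + 2)*uppergamma(s + 1, 3/4) + 4*2**s*(s + 1)*(s + 2)*uppergamma(s + 1, 3) - 15*3**s*(s + 1) - 6*3**s + 48*6**s*(s + 1) + 12*6**s + s + 1)/(4*2**s*(s + 1)*(s + 2))
  Re(s) > -2

peel off the shared t-power: t on [0, 1/2); exp(-t/2) on [1/2, 3/2); t + 1 on [3/2, 3); …
decompose at 1/2, 3/2, 3; ℳ[f](s) sums the 4 pieces' integrals
∫ over [0, 1/2) of t**2·t^(s-1) joins the sum
over [1/2, 3/2), the kernel integral of t*exp(-t/2) enters the sum
between 3/2 and 3 the integrand is t*(t + 1)·t^(s-1)
segment [3, ∞) carries t*exp(-t); integrate it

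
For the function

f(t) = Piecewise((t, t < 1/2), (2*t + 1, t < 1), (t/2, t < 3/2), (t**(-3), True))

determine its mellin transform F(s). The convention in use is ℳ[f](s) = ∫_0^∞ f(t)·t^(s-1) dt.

summing 4 kernel integrals split by 1/2, 1, 3/2 yields ℳ[f](s)
for t in [0, 1/2): the term is ∫ t·t^(s-1)
for t in [1/2, 1): the term is ∫ (2*t + 1)·t^(s-1)
∫ over [1, 3/2) of t/2·t^(s-1) joins the sum
[3/2, ∞) adds the kernel integral of t**(-3)

(270*2**s*s**2 - 702*2**s*s - 324*2**s + 49*3**s*s**2 - 275*3**s*s - 162*s**2 + 378*s + 324)/(108*2**s*s*(s**2 - 2*s - 3))
  -1 < Re(s) < 3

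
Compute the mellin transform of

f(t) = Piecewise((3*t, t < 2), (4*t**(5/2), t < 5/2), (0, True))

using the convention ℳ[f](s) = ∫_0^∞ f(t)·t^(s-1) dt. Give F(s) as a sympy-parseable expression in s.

(3*2**(s + 1)*(2*s + 5) - 8*2**(s + 5/2)*(s + 1) + 8*(5/2)**(s + 5/2)*(s + 1))/((s + 1)*(2*s + 5))
  Re(s) > -1

the 2 pieces separated at 2 each add one integral
piece [0, 2): integrate 3*t against the kernel
on [2, 5/2) integrate f = 4*t**(5/2) against the kernel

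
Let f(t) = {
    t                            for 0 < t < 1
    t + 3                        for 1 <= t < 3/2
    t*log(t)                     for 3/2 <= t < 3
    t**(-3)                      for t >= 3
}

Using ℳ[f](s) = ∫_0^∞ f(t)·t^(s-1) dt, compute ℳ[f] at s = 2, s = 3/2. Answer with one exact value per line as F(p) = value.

F(2) = 17/24 + 9*log(2)/8 + 63*log(3)/8
F(3/2) = -922*sqrt(3)/675 - 2 + 213*sqrt(6)/100 + log(2**(9*sqrt(6)/20)*3**(-9*sqrt(6)/20 + 18*sqrt(3)/5))

along the cuts 1, 3/2, 3, ℳ[f](s) splits into 4 integrals
on [0, 1) integrate f = t against the kernel
the [1, 3/2) slice contributes ∫ (t + 3)·t^(s-1) dt
∫ over [3/2, 3) of t*log(t)·t^(s-1) joins the sum
over [3, ∞), the kernel integral of t**(-3) enters the sum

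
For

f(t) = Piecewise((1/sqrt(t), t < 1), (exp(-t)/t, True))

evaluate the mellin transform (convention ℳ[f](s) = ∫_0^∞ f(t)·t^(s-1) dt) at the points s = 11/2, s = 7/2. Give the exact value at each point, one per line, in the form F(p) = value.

F(11/2) = (E*(16 + 525*sqrt(pi)*erfc(1)) + 2110)*exp(-1)/80
F(7/2) = (E*(9*sqrt(pi)*erfc(1) + 4) + 30)*exp(-1)/12

reversing the shared t-power: sqrt(t) on [0, 1); exp(-t) on [1, ∞)
linearity at 1 turns ℳ[f](s) into 2 summed integrals
[0, 1) adds the kernel integral of 1/sqrt(t)
segment 1 to ∞ holds exp(-t)/t; add its integral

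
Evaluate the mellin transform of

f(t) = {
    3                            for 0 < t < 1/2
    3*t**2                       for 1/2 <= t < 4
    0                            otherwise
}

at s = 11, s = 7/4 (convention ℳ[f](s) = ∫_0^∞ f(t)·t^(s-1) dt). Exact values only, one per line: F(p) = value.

the 2 pieces separated at 1/2 each add one integral
∫ over [0, 1/2) of 3·t^(s-1) joins the sum
over [1/2, 4), the kernel integral of 3*t**2 enters the sum

F(11) = 18141941858427/1171456
F(7/4) = 2**(1/4)*(53 + 14336*2**(1/4))/140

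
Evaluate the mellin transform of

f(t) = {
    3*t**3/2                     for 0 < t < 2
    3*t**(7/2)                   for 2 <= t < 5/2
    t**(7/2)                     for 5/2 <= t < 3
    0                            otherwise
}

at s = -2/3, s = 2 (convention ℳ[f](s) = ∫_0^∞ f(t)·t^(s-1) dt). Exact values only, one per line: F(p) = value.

slice at 2, 5/2, transform all 3 pieces, and sum them
segment 0 to 2 holds 3*t**3/2; add its integral
on [2, 5/2) integrate f = 3*t**(7/2) against the kernel
for t in [5/2, 3): the term is ∫ t**(7/2)·t^(s-1)

F(-2/3) = -72*2**(5/6)/17 + 18*2**(1/3)/7 + 54*3**(5/6)/17 + 75*2**(1/6)*5**(5/6)/34
F(2) = -192*sqrt(2)/11 + 48/5 + 3125*sqrt(10)/176 + 486*sqrt(3)/11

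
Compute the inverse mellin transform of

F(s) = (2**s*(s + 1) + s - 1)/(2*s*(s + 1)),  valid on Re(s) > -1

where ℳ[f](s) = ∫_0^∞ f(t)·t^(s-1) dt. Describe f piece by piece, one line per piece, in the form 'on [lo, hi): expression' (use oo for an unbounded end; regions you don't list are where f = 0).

f breaks at 1 into 2 integrals to sum
[0, 1) adds the kernel integral of t
[1, 2) adds the kernel integral of 1/2

on [0, 1): t
on [1, 2): 1/2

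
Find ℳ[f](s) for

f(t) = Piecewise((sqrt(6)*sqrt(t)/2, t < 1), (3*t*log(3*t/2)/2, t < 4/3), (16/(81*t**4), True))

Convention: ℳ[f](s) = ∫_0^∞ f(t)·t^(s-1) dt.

strip the common scale on t: sqrt(t) on [0, 3/2); t*log(t) on [3/2, 2); t**(-4) on [2, ∞)
integrate the 3 segments split at 1, 4/3, then add the results
[0, 1) adds the kernel integral of sqrt(6)*sqrt(t)/2
on [1, 4/3) integrate f = 3*t*log(3*t/2)/2 against the kernel
segment [4/3, ∞) carries 16/(81*t**4); integrate it

(32*2**(2*s)*s*(s - 4)*(2*s + 1)*log(2) - 32*2**(2*s)*(s - 4)*(2*s + 1) + 32*2**(2*s)*(s - 4)*(2*s + 1)*log(2) + 3**s*s*(s - 4)*(2*s + 1)*(-24*log(3) + 24*log(2)) + 3**s*(s - 4)*(2*s + 1)*(-24*log(3) + 24*log(2)) + 24*3**s*(s - 4)*(2*s + 1) + 16*3**s*sqrt(6)*(s - 4)*(s**2 + 2*s + 1) - 4**s*(2*s + 1)*(s**2 + 2*s + 1))/(16*3**s*(s - 4)*(2*s + 1)*(s**2 + 2*s + 1))
  -1/2 < Re(s) < 4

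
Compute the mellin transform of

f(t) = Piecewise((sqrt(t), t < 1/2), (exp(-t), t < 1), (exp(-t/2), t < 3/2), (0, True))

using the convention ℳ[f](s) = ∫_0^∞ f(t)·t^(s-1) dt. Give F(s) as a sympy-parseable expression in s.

(2**s*(2*s + 1)*uppergamma(s, 1/2) - 2**s*(2*s + 1)*uppergamma(s, 1) + 4**s*(2*s + 1)*uppergamma(s, 1/2) - 4**s*(2*s + 1)*uppergamma(s, 3/4) + sqrt(2))/(2**s*(2*s + 1))
  Re(s) > -1/2

slice at 1/2, 1, transform all 3 pieces, and sum them
∫ sqrt(t)·t^(s-1) over [0, 1/2)
[1/2, 1) adds the kernel integral of exp(-t)
on [1, 3/2): add ∫ exp(-t/2)·t^(s-1) dt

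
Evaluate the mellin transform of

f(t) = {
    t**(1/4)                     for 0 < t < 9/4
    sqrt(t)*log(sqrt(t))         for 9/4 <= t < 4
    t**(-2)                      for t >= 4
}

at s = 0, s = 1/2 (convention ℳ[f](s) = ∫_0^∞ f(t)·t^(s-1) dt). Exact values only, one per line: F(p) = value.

peel off the power substitution: sqrt(t) on [0, 3/2); t*log(t) on [3/2, 2); t**(-4) on [2, ∞)
split f at 9/4, 4: ℳ[f](s) collects 3 kernel integrals
for t in [0, 9/4): the term is ∫ t**(1/4)·t^(s-1)
∫ sqrt(t)*log(sqrt(t))·t^(s-1) over [9/4, 4)
the [4, ∞) slice contributes ∫ t**(-2)·t^(s-1) dt

F(0) = -31/32 + log(128/27) + 2*sqrt(6)
F(1/2) = -9*log(3)/4 - 19/24 + sqrt(6) + 25*log(2)/4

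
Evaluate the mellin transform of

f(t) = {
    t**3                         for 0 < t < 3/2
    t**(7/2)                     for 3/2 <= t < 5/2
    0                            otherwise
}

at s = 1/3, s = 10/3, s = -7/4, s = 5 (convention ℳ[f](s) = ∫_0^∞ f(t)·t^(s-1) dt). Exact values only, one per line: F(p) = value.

F(1/3) = -81*2**(1/6)*3**(5/6)/184 + 81*2**(2/3)*3**(1/3)/160 + 375*2**(1/6)*5**(5/6)/184
F(10/3) = -2187*2**(1/6)*3**(5/6)/2624 + 2187*2**(2/3)*3**(1/3)/2432 + 46875*2**(1/6)*5**(5/6)/2624
F(-7/4) = 2**(1/4)*(-15*3**(3/4) + 21*sqrt(2)*3**(1/4) + 25*5**(3/4))/35
F(5) = -6561*sqrt(6)/4352 + 6561/2048 + 390625*sqrt(10)/4352

integrate the 2 segments split at 3/2, then add the results
on [0, 3/2) integrate f = t**3 against the kernel
on [3/2, 5/2) integrate f = t**(7/2) against the kernel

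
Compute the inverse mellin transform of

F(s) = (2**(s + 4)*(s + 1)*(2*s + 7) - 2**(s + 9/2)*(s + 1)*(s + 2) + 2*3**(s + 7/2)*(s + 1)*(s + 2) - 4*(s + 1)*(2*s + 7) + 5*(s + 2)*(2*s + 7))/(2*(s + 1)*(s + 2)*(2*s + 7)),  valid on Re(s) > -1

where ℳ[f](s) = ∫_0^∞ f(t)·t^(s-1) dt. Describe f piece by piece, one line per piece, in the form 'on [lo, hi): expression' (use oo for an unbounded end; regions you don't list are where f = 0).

on [0, 1): 5*t/2
on [1, 2): 2*t**2
on [2, 3): t**(7/2)/2

cuts at 1, 2: linearity sums the 3 kernel integrals
between 0 and 1 the integrand is 5*t/2·t^(s-1)
piece [1, 2): integrate 2*t**2 against the kernel
∫ t**(7/2)/2·t^(s-1) over [2, 3)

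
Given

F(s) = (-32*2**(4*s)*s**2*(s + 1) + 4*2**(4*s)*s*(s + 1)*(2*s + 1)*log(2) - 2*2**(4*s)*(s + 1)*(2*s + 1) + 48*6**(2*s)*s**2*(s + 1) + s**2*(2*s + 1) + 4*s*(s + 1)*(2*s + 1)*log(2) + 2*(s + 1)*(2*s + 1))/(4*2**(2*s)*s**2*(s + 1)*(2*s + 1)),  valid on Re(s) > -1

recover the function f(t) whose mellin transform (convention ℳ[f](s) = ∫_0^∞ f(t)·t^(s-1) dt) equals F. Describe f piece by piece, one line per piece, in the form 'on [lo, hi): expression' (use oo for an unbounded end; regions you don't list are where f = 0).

strip the power substitution: t**2 on [0, 1/2); log(t) on [1/2, 2); 2*t on [2, 3)
the 3 pieces separated at 1/4, 4 each add one integral
between 0 and 1/4 the integrand is t·t^(s-1)
for t in [1/4, 4): the term is ∫ log(sqrt(t))·t^(s-1)
piece [4, 9): integrate 2*sqrt(t) against the kernel

on [0, 1/4): t
on [1/4, 4): log(sqrt(t))
on [4, 9): 2*sqrt(t)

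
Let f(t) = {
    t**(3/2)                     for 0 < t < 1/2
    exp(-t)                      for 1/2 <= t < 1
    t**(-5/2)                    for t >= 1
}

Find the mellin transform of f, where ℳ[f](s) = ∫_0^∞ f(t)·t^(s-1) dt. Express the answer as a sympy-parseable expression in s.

(2*2**s*(2*s - 5)*(2*s + 3)*uppergamma(s, 1/2) - 2*2**s*(2*s - 5)*(2*s + 3)*uppergamma(s, 1) - 4*2**s*(2*s + 3) + sqrt(2)*(2*s - 5))/(2*2**s*(2*s - 5)*(2*s + 3))
  -3/2 < Re(s) < 5/2

cuts at 1/2, 1: linearity sums the 3 kernel integrals
between 0 and 1/2 the integrand is t**(3/2)·t^(s-1)
∫ exp(-t)·t^(s-1) over [1/2, 1)
∫ t**(-5/2)·t^(s-1) over [1, ∞)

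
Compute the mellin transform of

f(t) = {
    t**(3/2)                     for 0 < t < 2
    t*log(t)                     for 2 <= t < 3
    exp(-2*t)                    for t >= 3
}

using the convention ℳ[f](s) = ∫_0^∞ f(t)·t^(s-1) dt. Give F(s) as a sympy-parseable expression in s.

linearity at 2, 3 turns ℳ[f](s) into 3 summed integrals
over [0, 2), the kernel integral of t**(3/2) enters the sum
for t in [2, 3): the term is ∫ t*log(t)·t^(s-1)
over [3, ∞), the kernel integral of exp(-2*t) enters the sum

(-12**s*s*(2*s + 3)*log(4) - 12**s*(2*s + 3)*log(4) + 12**s*(4*s + 6) + 12**s*sqrt(2)*(4*s**2 + 8*s + 4) + 3*18**s*s*(2*s + 3)*log(3) + 18**s*(-6*s - 9) + 3*18**s*(2*s + 3)*log(3) + 3**s*(2*s + 3)*(s**2 + 2*s + 1)*uppergamma(s, 6))/(6**s*(2*s + 3)*(s**2 + 2*s + 1))
  Re(s) > -3/2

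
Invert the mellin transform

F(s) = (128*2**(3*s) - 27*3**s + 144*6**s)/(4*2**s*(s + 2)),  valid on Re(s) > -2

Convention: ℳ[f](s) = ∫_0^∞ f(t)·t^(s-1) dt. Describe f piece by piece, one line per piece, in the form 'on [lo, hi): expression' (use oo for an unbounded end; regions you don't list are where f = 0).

breakpoints 3/2, 3: one integral from each of the 3 segments
[0, 3/2) adds the kernel integral of 3*t**2
between 3/2 and 3 the integrand is 6*t**2·t^(s-1)
on [3, 4) integrate f = 2*t**2 against the kernel

on [0, 3/2): 3*t**2
on [3/2, 3): 6*t**2
on [3, 4): 2*t**2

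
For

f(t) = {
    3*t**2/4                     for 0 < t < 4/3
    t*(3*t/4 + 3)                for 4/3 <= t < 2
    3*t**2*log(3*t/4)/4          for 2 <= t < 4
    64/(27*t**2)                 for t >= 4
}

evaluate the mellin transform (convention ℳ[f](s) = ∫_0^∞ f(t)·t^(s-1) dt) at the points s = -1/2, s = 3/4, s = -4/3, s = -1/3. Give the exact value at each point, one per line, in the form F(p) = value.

F(-1/2) = -4*sqrt(3) - 356/135 + log(2**(sqrt(2))*3**(4 - sqrt(2))) + 23*sqrt(2)/3
F(3/4) = -47968*sqrt(2)/16335 - 32*sqrt(2)*3**(1/4)/21 - 12*2**(3/4)*log(3)/11 + 12*2**(3/4)*log(2)/11 + 4164*2**(3/4)/847 + 96*sqrt(2)*log(3)/11
F(-4/3) = -1213*2**(1/3)/360 - 27*2**(2/3)/16 - 9*2**(2/3)*log(3)/8 + 9*2**(2/3)*log(2)/8 + 9*2**(1/3)*log(3)/4 + 9*6**(1/3)/2
F(-1/3) = -3*6**(1/3) - 3352*2**(1/3)/1575 + log(2**(9*2**(2/3)/10)*3**(9*2**(1/3)*(4 - 2**(1/3))/10)) + 297*2**(2/3)/50

strip the shared t-power: 3*t/4 on [0, 4/3); 3*t/4 + 3 on [4/3, 2); 3*t*log(3*t/4)/4 on [2, 4); …
strip the common scale on t: t/2 on [0, 2); t/2 + 3 on [2, 3); t*log(t/2)/2 on [3, 6); …
remove the common scale on t first: t on [0, 1); t + 3 on [1, 3/2); t*log(t) on [3/2, 3); …
summing 4 kernel integrals split by 4/3, 2, 4 yields ℳ[f](s)
segment 0 to 4/3 holds 3*t**2/4; add its integral
∫ t*(3*t/4 + 3)·t^(s-1) over [4/3, 2)
on [2, 4): add ∫ 3*t**2*log(3*t/4)/4·t^(s-1) dt
on [4, ∞): add ∫ 64/(27*t**2)·t^(s-1) dt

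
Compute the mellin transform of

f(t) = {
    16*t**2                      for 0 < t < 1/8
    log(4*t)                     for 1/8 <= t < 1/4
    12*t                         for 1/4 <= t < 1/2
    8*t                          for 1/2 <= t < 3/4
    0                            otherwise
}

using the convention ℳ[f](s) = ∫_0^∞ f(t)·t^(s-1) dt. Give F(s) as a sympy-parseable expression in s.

the common scale on t comes off first: 4*t**2 on [0, 1/4); log(2*t) on [1/4, 1/2); 6*t on [1/2, 1); …
strip the common scale on t: t**2 on [0, 1/2); log(t) on [1/2, 1); 3*t on [1, 2); …
strip the shared t-power: t on [0, 1/2); log(t)/t on [1/2, 1); 3 on [1, 2); …
split f at 1/8, 1/4, 1/2: ℳ[f](s) collects 4 kernel integrals
on [0, 1/8) integrate f = 16*t**2 against the kernel
[1/8, 1/4) adds the kernel integral of log(4*t)
for t in [1/4, 1/2): the term is ∫ 12*t·t^(s-1)
segment [1/2, 3/4) carries 8*t; integrate it

(8*2**(2*s)*s**3 + 16*2**(2*s)*s**2 - 12*2**s*s**3 - 28*2**s*s**2 - 12*2**s*s - 8*2**s + 24*6**s*s**3 + 48*6**s*s**2 + s**3 + 4*s**3*log(2) + 5*s**2 + 12*s**2*log(2) + 8*s*log(2) + 12*s + 8)/(4*2**(3*s)*s**2*(s**2 + 3*s + 2))
  Re(s) > -2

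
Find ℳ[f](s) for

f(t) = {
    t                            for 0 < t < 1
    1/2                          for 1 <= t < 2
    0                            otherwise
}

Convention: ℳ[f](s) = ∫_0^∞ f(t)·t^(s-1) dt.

breakpoints 1: one integral from each of the 2 segments
∫ over [0, 1) of t·t^(s-1) joins the sum
over [1, 2), the kernel integral of 1/2 enters the sum

(2**s*(s + 1) + s - 1)/(2*s*(s + 1))
  Re(s) > -1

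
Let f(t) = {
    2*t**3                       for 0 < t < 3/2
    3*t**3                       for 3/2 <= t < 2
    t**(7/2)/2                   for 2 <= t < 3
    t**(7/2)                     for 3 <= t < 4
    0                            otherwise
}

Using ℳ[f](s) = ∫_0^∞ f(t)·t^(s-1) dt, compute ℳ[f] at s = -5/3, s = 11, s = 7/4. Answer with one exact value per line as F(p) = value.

F(-5/3) = -9*3**(5/6)/11 - 9*2**(2/3)*3**(1/3)/16 - 6*2**(5/6)/11 + 9*2**(1/3)/2 + 48*2**(2/3)/11
F(11) = -4782969*sqrt(3)/29 - 16384*sqrt(2)/29 + 246313819800395/6651904
F(7/4) = -162*3**(1/4)/7 - 64*2**(1/4)/21 - 81*2**(1/4)*3**(3/4)/152 + 192*2**(3/4)/19 + 4096*sqrt(2)/21

treat the 4 regions marked off by 3/2, 2, 3 separately and sum
∫ 2*t**3·t^(s-1) over [0, 3/2)
for t in [3/2, 2): the term is ∫ 3*t**3·t^(s-1)
over [2, 3), the kernel integral of t**(7/2)/2 enters the sum
the [3, 4) slice contributes ∫ t**(7/2)·t^(s-1) dt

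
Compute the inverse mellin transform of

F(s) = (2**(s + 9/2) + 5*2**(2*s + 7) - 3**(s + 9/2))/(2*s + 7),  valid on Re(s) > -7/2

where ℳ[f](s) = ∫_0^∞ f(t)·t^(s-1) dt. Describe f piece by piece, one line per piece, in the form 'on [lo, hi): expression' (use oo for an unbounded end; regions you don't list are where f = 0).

on [0, 2): 2*t**(7/2)
on [2, 3): t**(7/2)
on [3, 4): 5*t**(7/2)/2

f breaks at 2, 3 into 3 integrals to sum
segment 0 to 2 holds 2*t**(7/2); add its integral
[2, 3) adds the kernel integral of t**(7/2)
segment 3 to 4 holds 5*t**(7/2)/2; add its integral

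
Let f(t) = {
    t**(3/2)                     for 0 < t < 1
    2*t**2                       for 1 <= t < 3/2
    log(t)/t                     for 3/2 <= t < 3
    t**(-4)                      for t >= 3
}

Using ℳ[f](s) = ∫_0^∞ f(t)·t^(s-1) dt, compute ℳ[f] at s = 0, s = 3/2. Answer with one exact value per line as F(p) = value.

linearity at 1, 3/2, 3 turns ℳ[f](s) into 4 summed integrals
on [0, 1) integrate f = t**(3/2) against the kernel
for t in [1, 3/2): the term is ∫ 2*t**2·t^(s-1)
∫ over [3/2, 3) of log(t)/t·t^(s-1) joins the sum
between 3 and ∞ the integrand is t**(-4)·t^(s-1)

F(0) = log(6**(1/3)/2) + 365/162
F(3/2) = -538*sqrt(3)/135 - 5/21 + log(2**(sqrt(6))*3**(-sqrt(6) + 2*sqrt(3))) + 83*sqrt(6)/28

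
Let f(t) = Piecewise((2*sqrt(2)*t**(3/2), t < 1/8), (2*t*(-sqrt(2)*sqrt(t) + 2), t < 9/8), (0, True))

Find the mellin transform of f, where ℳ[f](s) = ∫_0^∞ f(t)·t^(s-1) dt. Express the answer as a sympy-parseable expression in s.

(9*3**(2*s)*(s + 1) + 18*3**(2*s) - 2*s - 4)/(4*2**(3*s)*(s + 1)*(2*s + 3))
  Re(s) > -3/2

invert the common scale on t to get t**(3/2) on [0, 1/4); t*(2 - sqrt(t)) on [1/4, 9/4)
strip the shared t-power: sqrt(t) on [0, 1/4); 2 - sqrt(t) on [1/4, 9/4)
remove the power substitution first: t on [0, 1/2); 2 - t on [1/2, 3/2)
breakpoints 1/8: one integral from each of the 2 segments
for t in [0, 1/8): the term is ∫ 2*sqrt(2)*t**(3/2)·t^(s-1)
piece [1/8, 9/8): integrate 2*t*(-sqrt(2)*sqrt(t) + 2) against the kernel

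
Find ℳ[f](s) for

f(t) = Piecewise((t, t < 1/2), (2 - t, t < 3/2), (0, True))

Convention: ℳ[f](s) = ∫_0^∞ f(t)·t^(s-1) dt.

(3**s*s + 4*3**s - 2*s - 4)/(2*2**s*s*(s + 1))
  Re(s) > -1

linearity at 1/2 turns ℳ[f](s) into 2 summed integrals
on [0, 1/2) integrate f = t against the kernel
over [1/2, 3/2), the kernel integral of (2 - t) enters the sum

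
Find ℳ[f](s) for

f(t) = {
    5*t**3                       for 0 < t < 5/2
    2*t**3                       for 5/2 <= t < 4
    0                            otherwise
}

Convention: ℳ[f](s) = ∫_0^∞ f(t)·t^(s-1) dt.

slice at 5/2, transform all 2 pieces, and sum them
[0, 5/2) adds the kernel integral of 5*t**3
∫ over [5/2, 4) of 2*t**3·t^(s-1) joins the sum

(2*4**(s + 3) + 3*(5/2)**(s + 3))/(s + 3)
  Re(s) > -3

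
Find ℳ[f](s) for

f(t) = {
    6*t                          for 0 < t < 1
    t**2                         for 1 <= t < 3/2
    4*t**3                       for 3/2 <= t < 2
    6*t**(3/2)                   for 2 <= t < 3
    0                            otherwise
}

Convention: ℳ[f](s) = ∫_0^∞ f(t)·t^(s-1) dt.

linearity at 1, 3/2, 2 turns ℳ[f](s) into 4 summed integrals
on [0, 1) integrate f = 6*t against the kernel
for t in [1, 3/2): the term is ∫ t**2·t^(s-1)
for t in [3/2, 2): the term is ∫ 4*t**3·t^(s-1)
the [2, 3) slice contributes ∫ 6*t**(3/2)·t^(s-1) dt

(128*2**s*(s + 1)*(s + 2)*(2*s + 3) - 96*2**(s + 1/2)*(s + 1)*(s + 2)*(s + 3) + 144*3**(s + 1/2)*(s + 1)*(s + 2)*(s + 3) + 9*(3/2)**s*(s + 1)*(s + 3)*(2*s + 3) - 4*(s + 1)*(s + 3)*(2*s + 3) + 24*(s + 2)*(s + 3)*(2*s + 3) - 54*3**s*(s + 1)*(s + 2)*(2*s + 3)/2**s)/(4*(s + 1)*(s + 2)*(s + 3)*(2*s + 3))
  Re(s) > -1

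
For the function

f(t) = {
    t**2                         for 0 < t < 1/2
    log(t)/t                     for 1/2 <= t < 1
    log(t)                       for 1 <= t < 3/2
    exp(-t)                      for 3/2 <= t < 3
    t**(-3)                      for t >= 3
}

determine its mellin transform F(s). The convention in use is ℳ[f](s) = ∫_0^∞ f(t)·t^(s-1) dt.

(108*2**s*s**2*(s - 3)*(s + 2)*(s**2 - 2*s + 1)*uppergamma(s, 3/2) - 108*2**s*s**2*(s - 3)*(s + 2)*(s**2 - 2*s + 1)*uppergamma(s, 3) - 108*2**s*s**2*(s - 3)*(s + 2) + 108*2**s*(s - 3)*(s + 2)*(s**2 - 2*s + 1) - 108*3**s*s*(s - 3)*(s + 2)*(s**2 - 2*s + 1)*log(2) + 108*3**s*s*(s - 3)*(s + 2)*(s**2 - 2*s + 1)*log(3) - 108*3**s*(s - 3)*(s + 2)*(s**2 - 2*s + 1) - 4*6**s*s**2*(s + 2)*(s**2 - 2*s + 1) + 216*s**3*(s - 3)*(s + 2)*log(2) - 216*s**2*(s - 3)*(s + 2)*log(2) + 216*s**2*(s - 3)*(s + 2) + 27*s**2*(s - 3)*(s**2 - 2*s + 1))/(108*2**s*s**2*(s - 3)*(s + 2)*(s**2 - 2*s + 1))
  -2 < Re(s) < 3

integrate the 5 segments split at 1/2, 1, 3/2, 3, then add the results
piece [0, 1/2): integrate t**2 against the kernel
segment [1/2, 1) carries log(t)/t; integrate it
on [1, 3/2) integrate f = log(t) against the kernel
the [3/2, 3) slice contributes ∫ exp(-t)·t^(s-1) dt
piece [3, ∞): integrate t**(-3) against the kernel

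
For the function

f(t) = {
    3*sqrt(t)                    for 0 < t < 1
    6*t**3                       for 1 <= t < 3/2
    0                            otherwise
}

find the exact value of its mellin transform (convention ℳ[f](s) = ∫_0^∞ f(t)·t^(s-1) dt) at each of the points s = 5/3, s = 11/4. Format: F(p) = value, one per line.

breakpoints 1: one integral from each of the 2 segments
[0, 1) adds the kernel integral of 3*sqrt(t)
[1, 3/2) adds the kernel integral of 6*t**3

F(5/3) = 9/91 + 729*2**(1/3)*3**(2/3)/224
F(11/4) = -36/299 + 729*2**(1/4)*3**(3/4)/184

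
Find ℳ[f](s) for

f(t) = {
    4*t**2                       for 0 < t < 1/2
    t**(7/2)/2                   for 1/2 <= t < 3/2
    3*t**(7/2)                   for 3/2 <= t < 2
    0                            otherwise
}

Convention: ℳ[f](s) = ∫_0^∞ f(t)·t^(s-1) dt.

(-2**(1/2 - s)*(s + 2) + 768*2**(s + 1/2)*(s + 2) - 270*(3/2)**(s + 1/2)*(s + 2) + 16*(2*s + 7)/2**s)/(16*(s + 2)*(2*s + 7))
  Re(s) > -2

split f at 1/2, 3/2: ℳ[f](s) collects 3 kernel integrals
between 0 and 1/2 the integrand is 4*t**2·t^(s-1)
over [1/2, 3/2), the kernel integral of t**(7/2)/2 enters the sum
on [3/2, 2): add ∫ 3*t**(7/2)·t^(s-1) dt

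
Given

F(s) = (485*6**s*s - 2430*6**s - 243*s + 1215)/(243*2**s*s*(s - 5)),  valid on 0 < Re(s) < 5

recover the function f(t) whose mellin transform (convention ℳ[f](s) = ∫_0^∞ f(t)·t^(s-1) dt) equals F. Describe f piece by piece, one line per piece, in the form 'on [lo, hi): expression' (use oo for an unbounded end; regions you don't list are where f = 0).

on [0, 1/2): 1
on [1/2, 3): 2
on [3, oo): t**(-5)

undo the shared t-power: t on [0, 1/2); 2*t on [1/2, 3); t**(-4) on [3, ∞)
linearity at 1/2, 3 turns ℳ[f](s) into 3 summed integrals
for t in [0, 1/2): the term is ∫ 1·t^(s-1)
segment [1/2, 3) carries 2; integrate it
[3, ∞) adds the kernel integral of t**(-5)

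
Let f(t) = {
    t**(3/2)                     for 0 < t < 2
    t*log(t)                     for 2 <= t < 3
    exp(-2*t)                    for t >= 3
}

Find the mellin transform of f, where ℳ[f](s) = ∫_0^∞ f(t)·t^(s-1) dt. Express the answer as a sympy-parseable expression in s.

cuts at 2, 3: linearity sums the 3 kernel integrals
∫ over [0, 2) of t**(3/2)·t^(s-1) joins the sum
on [2, 3): add ∫ t*log(t)·t^(s-1) dt
segment 3 to ∞ holds exp(-2*t); add its integral

(-12**s*s*(2*s + 3)*log(4) - 12**s*(2*s + 3)*log(4) + 12**s*(4*s + 6) + 12**s*sqrt(2)*(4*s**2 + 8*s + 4) + 3*18**s*s*(2*s + 3)*log(3) + 18**s*(-6*s - 9) + 3*18**s*(2*s + 3)*log(3) + 3**s*(2*s + 3)*(s**2 + 2*s + 1)*uppergamma(s, 6))/(6**s*(2*s + 3)*(s**2 + 2*s + 1))
  Re(s) > -3/2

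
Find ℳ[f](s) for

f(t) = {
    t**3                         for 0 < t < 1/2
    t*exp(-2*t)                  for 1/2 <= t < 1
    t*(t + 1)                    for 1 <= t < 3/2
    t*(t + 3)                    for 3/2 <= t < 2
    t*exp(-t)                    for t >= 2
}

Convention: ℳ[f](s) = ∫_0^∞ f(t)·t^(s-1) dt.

back out the shared t-power: t**2 on [0, 1/2); exp(-2*t) on [1/2, 1); t + 1 on [1, 3/2); …
slice at 1/2, 1, 3/2, 2, transform all 5 pieces, and sum them
over [0, 1/2), the kernel integral of t**3 enters the sum
piece [1/2, 1): integrate t*exp(-2*t) against the kernel
over [1, 3/2), the kernel integral of t*(t + 1) enters the sum
piece [3/2, 2): integrate t*(t + 3) against the kernel
piece [2, ∞): integrate t*exp(-t) against the kernel

(80*2**(2*s)*(s + 1)*(s + 3) + 48*2**(2*s)*(s + 3) + 8*2**s*(s + 1)*(s + 2)*(s + 3)*uppergamma(s + 1, 2) - 16*2**s*(s + 1)*(s + 3) - 8*2**s*(s + 3) - 24*3**s*(s + 1)*(s + 3) - 24*3**s*(s + 3) + 4*(s + 1)*(s + 2)*(s + 3)*uppergamma(s + 1, 1) - 4*(s + 1)*(s + 2)*(s + 3)*uppergamma(s + 1, 2) + (s + 1)*(s + 2))/(8*2**s*(s + 1)*(s + 2)*(s + 3))
  Re(s) > -3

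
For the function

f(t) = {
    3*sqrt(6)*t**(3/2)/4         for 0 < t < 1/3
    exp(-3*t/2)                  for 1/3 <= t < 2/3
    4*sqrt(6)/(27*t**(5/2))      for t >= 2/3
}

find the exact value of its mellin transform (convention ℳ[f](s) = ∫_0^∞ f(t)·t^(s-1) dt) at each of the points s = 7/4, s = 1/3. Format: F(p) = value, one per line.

strip the common scale on t: t**(3/2) on [0, 1/2); exp(-t) on [1/2, 1); t**(-5/2) on [1, ∞)
slice at 1/3, 2/3, transform all 3 pieces, and sum them
∫ 3*sqrt(6)*t**(3/2)/4·t^(s-1) over [0, 1/3)
the [1/3, 2/3) slice contributes ∫ exp(-3*t/2)·t^(s-1) dt
for t in [2/3, ∞): the term is ∫ 4*sqrt(6)/(27*t**(5/2))·t^(s-1)

F(7/4) = 3**(1/4)*(-78*2**(3/4)*uppergamma(7/4, 1) + 3*sqrt(2) + 78*2**(3/4)*uppergamma(7/4, 1/2) + 104*2**(3/4))/351
F(1/3) = 3**(2/3)*(-286*2**(1/3)*uppergamma(1/3, 1) + 39*sqrt(2) + 132*2**(1/3) + 286*2**(1/3)*uppergamma(1/3, 1/2))/858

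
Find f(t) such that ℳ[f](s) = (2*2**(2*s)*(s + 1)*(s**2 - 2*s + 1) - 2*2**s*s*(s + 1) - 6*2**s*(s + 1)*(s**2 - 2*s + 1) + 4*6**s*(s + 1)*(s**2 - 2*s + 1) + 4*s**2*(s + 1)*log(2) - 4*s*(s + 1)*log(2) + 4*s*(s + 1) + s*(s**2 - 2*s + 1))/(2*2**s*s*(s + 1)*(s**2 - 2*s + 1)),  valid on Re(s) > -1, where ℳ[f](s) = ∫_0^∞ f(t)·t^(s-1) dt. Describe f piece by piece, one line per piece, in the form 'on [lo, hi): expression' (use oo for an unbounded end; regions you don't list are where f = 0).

on [0, 1/2): t
on [1/2, 1): log(t)/t
on [1, 2): 3
on [2, 3): 2

the 4 pieces separated at 1/2, 1, 2 each add one integral
the [0, 1/2) slice contributes ∫ t·t^(s-1) dt
∫ over [1/2, 1) of log(t)/t·t^(s-1) joins the sum
piece [1, 2): integrate 3 against the kernel
∫ 2·t^(s-1) over [2, 3)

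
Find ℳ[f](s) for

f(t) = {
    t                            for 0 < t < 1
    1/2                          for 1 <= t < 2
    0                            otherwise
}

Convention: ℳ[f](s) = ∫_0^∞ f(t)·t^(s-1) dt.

integrate the 2 segments split at 1, then add the results
on [0, 1) integrate f = t against the kernel
∫ over [1, 2) of 1/2·t^(s-1) joins the sum

(2**s*(s + 1) + s - 1)/(2*s*(s + 1))
  Re(s) > -1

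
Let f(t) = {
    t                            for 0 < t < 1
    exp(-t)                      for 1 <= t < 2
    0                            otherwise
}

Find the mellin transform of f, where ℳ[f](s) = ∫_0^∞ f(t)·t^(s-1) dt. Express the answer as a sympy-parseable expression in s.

((s + 1)*uppergamma(s, 1) - (s + 1)*uppergamma(s, 2) + 1)/(s + 1)
  Re(s) > -1

cuts at 1: linearity sums the 2 kernel integrals
on [0, 1): add ∫ t·t^(s-1) dt
on [1, 2) integrate f = exp(-t) against the kernel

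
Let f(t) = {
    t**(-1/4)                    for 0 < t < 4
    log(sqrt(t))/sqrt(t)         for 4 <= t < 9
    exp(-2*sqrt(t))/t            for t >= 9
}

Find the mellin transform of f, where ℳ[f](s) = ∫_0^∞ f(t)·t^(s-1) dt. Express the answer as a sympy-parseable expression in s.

back out the shared t-power: t**(3/4) on [0, 4); sqrt(t)*log(sqrt(t)) on [4, 9); exp(-2*sqrt(t)) on [9, ∞)
the power substitution comes off first: t**(3/2) on [0, 2); t*log(t) on [2, 3); exp(-2*t) on [3, ∞)
summing 3 kernel integrals split by 4, 9 yields ℳ[f](s)
over [0, 4), the kernel integral of t**(-1/4) enters the sum
over [4, 9), the kernel integral of log(sqrt(t))/sqrt(t) enters the sum
for t in [9, ∞): the term is ∫ exp(-2*sqrt(t))/t·t^(s-1)

(-2*144**s*(s - 1)*(4*s - 1)*log(2) - 144**s*(4*s - 1)*log(2) + 144**s*(4*s - 1) + 2*144**s*sqrt(2)*(4*s + 4*(s - 1)**2 - 3) + 8*3**(2*s)*(4*s - 1)*(4*s + 4*(s - 1)**2 - 3)*uppergamma(2*s - 2, 6) + 2*324**s*(1 - 4*s)/3 + 4*324**s*(s - 1)*(4*s - 1)*log(3)/3 + 2*324**s*(4*s - 1)*log(3)/3)/(36**s*(4*s - 1)*(4*s + 4*(s - 1)**2 - 3))
  Re(s) > 1/4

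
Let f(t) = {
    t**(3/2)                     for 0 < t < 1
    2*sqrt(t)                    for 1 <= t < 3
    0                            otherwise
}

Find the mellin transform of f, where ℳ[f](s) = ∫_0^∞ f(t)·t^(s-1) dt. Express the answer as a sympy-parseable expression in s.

(4*sqrt(3)*3**s*(2*s + 3) - 4*s - 10)/((2*s + 1)*(2*s + 3))
  Re(s) > -3/2

treat the 2 regions marked off by 1 separately and sum
the [0, 1) slice contributes ∫ t**(3/2)·t^(s-1) dt
on [1, 3): add ∫ 2*sqrt(t)·t^(s-1) dt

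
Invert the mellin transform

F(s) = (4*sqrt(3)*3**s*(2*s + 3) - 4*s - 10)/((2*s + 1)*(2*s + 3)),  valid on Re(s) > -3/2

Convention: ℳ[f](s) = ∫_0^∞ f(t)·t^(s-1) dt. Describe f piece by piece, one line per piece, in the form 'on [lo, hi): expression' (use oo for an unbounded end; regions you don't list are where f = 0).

slice at 1, transform all 2 pieces, and sum them
segment [0, 1) carries t**(3/2); integrate it
∫ 2*sqrt(t)·t^(s-1) over [1, 3)

on [0, 1): t**(3/2)
on [1, 3): 2*sqrt(t)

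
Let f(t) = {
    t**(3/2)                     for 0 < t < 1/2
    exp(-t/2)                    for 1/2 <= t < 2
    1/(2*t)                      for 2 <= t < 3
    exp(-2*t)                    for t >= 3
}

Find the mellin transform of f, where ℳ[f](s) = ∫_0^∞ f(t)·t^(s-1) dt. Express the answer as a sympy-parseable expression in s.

summing 4 kernel integrals split by 1/2, 2, 3 yields ℳ[f](s)
for t in [0, 1/2): the term is ∫ t**(3/2)·t^(s-1)
for t in [1/2, 2): the term is ∫ exp(-t/2)·t^(s-1)
the [2, 3) slice contributes ∫ 1/(2*t)·t^(s-1) dt
piece [3, ∞): integrate exp(-2*t) against the kernel

(12*24**s*(s - 1)*(2*s + 3)*uppergamma(s, 1/4) - 12*24**s*(s - 1)*(2*s + 3)*uppergamma(s, 1) - 3*24**s*(2*s + 3) + 2*36**s*(2*s + 3) + 12*6**s*(s - 1)*(2*s + 3)*uppergamma(s, 6) + 6*sqrt(2)*6**s*(s - 1))/(12*12**s*(s - 1)*(2*s + 3))
  Re(s) > -3/2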